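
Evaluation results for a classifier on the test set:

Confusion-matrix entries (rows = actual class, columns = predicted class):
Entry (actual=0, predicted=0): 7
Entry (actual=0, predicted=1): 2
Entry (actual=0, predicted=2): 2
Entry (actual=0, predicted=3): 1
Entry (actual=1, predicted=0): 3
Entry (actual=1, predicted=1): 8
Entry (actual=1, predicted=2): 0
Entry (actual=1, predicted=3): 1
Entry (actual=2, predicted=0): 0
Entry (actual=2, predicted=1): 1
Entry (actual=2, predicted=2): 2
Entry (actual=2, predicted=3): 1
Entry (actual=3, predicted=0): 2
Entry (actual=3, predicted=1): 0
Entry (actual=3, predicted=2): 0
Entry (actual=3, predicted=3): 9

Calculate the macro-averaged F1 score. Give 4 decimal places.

Per-class F1 score (2·TP/(2·TP+FP+FN)):
  0: TP=7, FP=3+0+2=5, FN=2+2+1=5 → 14/24 = 0.58333
  1: TP=8, FP=2+1+0=3, FN=3+0+1=4 → 16/23 = 0.69565
  2: TP=2, FP=2+0+0=2, FN=0+1+1=2 → 4/8 = 0.50000
  3: TP=9, FP=1+1+1=3, FN=2+0+0=2 → 18/23 = 0.78261
Macro-F1 score = mean = (0.58333 + 0.69565 + 0.50000 + 0.78261) / 4 = 0.6404

0.6404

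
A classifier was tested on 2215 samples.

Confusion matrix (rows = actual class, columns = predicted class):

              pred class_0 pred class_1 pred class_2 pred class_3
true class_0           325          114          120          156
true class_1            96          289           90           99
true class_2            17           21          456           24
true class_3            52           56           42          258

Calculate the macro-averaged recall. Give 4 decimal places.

Per-class recall (TP/(TP+FN)):
  class_0: TP=325, FN=114+120+156=390 → 325/715 = 0.45455
  class_1: TP=289, FN=96+90+99=285 → 289/574 = 0.50348
  class_2: TP=456, FN=17+21+24=62 → 456/518 = 0.88031
  class_3: TP=258, FN=52+56+42=150 → 258/408 = 0.63235
Macro-recall = mean = (0.45455 + 0.50348 + 0.88031 + 0.63235) / 4 = 0.6177

0.6177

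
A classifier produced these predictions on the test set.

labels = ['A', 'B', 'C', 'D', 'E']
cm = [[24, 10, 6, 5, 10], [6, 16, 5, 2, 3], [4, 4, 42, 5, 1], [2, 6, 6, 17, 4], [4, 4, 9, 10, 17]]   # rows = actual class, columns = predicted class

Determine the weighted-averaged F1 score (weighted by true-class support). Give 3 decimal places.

Per-class F1 score (2·TP/(2·TP+FP+FN)):
  A: TP=24, FP=6+4+2+4=16, FN=10+6+5+10=31 → 48/95 = 0.5053
  B: TP=16, FP=10+4+6+4=24, FN=6+5+2+3=16 → 32/72 = 0.4444
  C: TP=42, FP=6+5+6+9=26, FN=4+4+5+1=14 → 84/124 = 0.6774
  D: TP=17, FP=5+2+5+10=22, FN=2+6+6+4=18 → 34/74 = 0.4595
  E: TP=17, FP=10+3+1+4=18, FN=4+4+9+10=27 → 34/79 = 0.4304
Weighted-F1 score = Σ (supportᵢ/N)·F1 scoreᵢ with N=222: (55/222)·0.5053 + (32/222)·0.4444 + (56/222)·0.6774 + (35/222)·0.4595 + (44/222)·0.4304 = 0.518

0.518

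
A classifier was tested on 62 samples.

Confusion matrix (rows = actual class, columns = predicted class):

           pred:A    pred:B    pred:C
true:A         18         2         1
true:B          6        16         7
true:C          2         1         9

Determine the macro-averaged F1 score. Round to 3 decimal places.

0.684

Per-class F1 score (2·TP/(2·TP+FP+FN)):
  A: TP=18, FP=6+2=8, FN=2+1=3 → 36/47 = 0.7660
  B: TP=16, FP=2+1=3, FN=6+7=13 → 32/48 = 0.6667
  C: TP=9, FP=1+7=8, FN=2+1=3 → 18/29 = 0.6207
Macro-F1 score = mean = (0.7660 + 0.6667 + 0.6207) / 3 = 0.684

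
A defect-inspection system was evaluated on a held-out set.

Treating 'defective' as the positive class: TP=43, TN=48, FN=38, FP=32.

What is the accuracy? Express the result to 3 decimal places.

0.565

Accuracy = (TP+TN)/N = (43+48)/161 = 0.565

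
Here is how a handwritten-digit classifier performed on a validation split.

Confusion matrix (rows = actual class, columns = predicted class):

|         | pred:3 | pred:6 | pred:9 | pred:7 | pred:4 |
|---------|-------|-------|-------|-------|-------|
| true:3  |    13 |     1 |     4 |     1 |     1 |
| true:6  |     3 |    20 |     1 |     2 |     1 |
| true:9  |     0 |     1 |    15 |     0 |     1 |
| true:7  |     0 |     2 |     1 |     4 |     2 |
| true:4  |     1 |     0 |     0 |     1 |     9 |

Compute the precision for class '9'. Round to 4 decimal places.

0.7143

Treat '9' as positive and all other classes as negative.
precision = TP/(TP+FP).
9: TP=15, FP=4+1+1+0=6 → 15/21 = 0.71429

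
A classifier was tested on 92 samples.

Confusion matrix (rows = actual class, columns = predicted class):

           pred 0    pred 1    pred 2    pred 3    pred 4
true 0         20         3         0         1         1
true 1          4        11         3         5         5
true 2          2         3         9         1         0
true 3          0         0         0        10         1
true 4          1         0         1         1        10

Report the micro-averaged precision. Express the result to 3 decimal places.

0.652

Micro-averaging pools counts across classes: ΣTP=60, ΣFP=32, ΣFN=32.
Micro-precision = TP/(TP+FP) on pooled counts = 0.652 (equals overall accuracy in single-label multiclass).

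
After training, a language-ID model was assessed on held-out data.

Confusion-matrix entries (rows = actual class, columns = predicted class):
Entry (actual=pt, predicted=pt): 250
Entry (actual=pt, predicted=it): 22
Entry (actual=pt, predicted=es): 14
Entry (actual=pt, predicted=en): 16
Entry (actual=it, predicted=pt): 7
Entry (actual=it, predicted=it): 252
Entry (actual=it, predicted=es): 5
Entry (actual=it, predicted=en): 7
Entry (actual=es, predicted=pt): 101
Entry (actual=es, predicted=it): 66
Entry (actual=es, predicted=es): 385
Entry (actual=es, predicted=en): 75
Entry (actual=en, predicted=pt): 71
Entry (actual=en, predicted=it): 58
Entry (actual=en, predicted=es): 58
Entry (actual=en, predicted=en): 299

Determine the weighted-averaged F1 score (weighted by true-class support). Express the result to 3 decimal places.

Per-class F1 score (2·TP/(2·TP+FP+FN)):
  pt: TP=250, FP=7+101+71=179, FN=22+14+16=52 → 500/731 = 0.6840
  it: TP=252, FP=22+66+58=146, FN=7+5+7=19 → 504/669 = 0.7534
  es: TP=385, FP=14+5+58=77, FN=101+66+75=242 → 770/1089 = 0.7071
  en: TP=299, FP=16+7+75=98, FN=71+58+58=187 → 598/883 = 0.6772
Weighted-F1 score = Σ (supportᵢ/N)·F1 scoreᵢ with N=1686: (302/1686)·0.6840 + (271/1686)·0.7534 + (627/1686)·0.7071 + (486/1686)·0.6772 = 0.702

0.702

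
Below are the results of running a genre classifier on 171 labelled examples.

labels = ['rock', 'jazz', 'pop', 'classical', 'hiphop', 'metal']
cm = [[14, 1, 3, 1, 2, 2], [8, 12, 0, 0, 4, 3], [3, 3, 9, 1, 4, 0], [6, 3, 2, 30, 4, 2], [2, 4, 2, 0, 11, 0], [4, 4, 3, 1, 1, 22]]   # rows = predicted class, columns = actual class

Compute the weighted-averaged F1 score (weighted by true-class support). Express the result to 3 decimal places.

Per-class F1 score (2·TP/(2·TP+FP+FN)):
  rock: TP=14, FP=1+3+1+2+2=9, FN=8+3+6+2+4=23 → 28/60 = 0.4667
  jazz: TP=12, FP=8+0+0+4+3=15, FN=1+3+3+4+4=15 → 24/54 = 0.4444
  pop: TP=9, FP=3+3+1+4+0=11, FN=3+0+2+2+3=10 → 18/39 = 0.4615
  classical: TP=30, FP=6+3+2+4+2=17, FN=1+0+1+0+1=3 → 60/80 = 0.7500
  hiphop: TP=11, FP=2+4+2+0+0=8, FN=2+4+4+4+1=15 → 22/45 = 0.4889
  metal: TP=22, FP=4+4+3+1+1=13, FN=2+3+0+2+0=7 → 44/64 = 0.6875
Weighted-F1 score = Σ (supportᵢ/N)·F1 scoreᵢ with N=171: (37/171)·0.4667 + (27/171)·0.4444 + (19/171)·0.4615 + (33/171)·0.7500 + (26/171)·0.4889 + (29/171)·0.6875 = 0.558

0.558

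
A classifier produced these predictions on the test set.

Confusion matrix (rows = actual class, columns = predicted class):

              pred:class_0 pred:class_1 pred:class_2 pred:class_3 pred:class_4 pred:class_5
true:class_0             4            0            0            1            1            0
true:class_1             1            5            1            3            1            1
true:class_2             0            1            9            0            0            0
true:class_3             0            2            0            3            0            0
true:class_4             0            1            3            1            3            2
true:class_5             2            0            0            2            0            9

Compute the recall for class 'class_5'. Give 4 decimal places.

0.6923

Treat 'class_5' as positive and all other classes as negative.
recall = TP/(TP+FN).
class_5: TP=9, FN=2+0+0+2+0=4 → 9/13 = 0.69231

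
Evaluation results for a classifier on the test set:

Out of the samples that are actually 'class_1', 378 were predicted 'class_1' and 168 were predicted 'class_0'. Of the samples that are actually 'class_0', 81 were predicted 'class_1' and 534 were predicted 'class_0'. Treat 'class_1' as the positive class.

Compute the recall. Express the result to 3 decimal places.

0.692

Recall = TP/(TP+FN) = 378/(378+168) = 378/546 = 0.692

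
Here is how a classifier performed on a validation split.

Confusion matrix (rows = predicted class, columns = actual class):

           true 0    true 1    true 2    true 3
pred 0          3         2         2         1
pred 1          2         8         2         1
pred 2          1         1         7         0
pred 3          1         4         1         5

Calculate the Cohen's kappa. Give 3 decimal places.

Observed agreement pₒ = trace/N = 23/41 = 0.5610
Expected agreement pₑ = Σ (rowᵢ·colᵢ)/N² = (7·8 + 15·13 + 12·9 + 7·11)/41² = 0.2594
κ = (pₒ − pₑ)/(1 − pₑ) = (0.5610 − 0.2594)/(1 − 0.2594) = 0.407

0.407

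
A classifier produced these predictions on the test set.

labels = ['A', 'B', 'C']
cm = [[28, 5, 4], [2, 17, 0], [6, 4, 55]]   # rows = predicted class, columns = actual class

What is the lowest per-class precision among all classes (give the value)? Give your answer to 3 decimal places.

0.757

Per-class precision (TP/(TP+FP)):
  A: TP=28, FP=5+4=9 → 28/37 = 0.7568
  B: TP=17, FP=2+0=2 → 17/19 = 0.8947
  C: TP=55, FP=6+4=10 → 55/65 = 0.8462
Lowest is class 'A' with precision = 0.757.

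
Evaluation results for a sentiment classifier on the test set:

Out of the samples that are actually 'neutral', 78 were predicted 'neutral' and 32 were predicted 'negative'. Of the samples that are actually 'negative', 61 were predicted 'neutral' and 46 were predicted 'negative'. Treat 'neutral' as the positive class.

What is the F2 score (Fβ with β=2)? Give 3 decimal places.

0.674

Fβ = (1+β²)·TP / ((1+β²)·TP + β²·FN + FP), with β²=4
= 5·78 / (5·78 + 4·32 + 61) = 0.674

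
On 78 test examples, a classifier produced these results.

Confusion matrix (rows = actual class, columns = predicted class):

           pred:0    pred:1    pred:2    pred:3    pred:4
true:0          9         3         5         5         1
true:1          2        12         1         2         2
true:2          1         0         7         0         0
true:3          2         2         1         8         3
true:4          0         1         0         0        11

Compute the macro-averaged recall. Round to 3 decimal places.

0.663

Per-class recall (TP/(TP+FN)):
  0: TP=9, FN=3+5+5+1=14 → 9/23 = 0.3913
  1: TP=12, FN=2+1+2+2=7 → 12/19 = 0.6316
  2: TP=7, FN=1+0+0+0=1 → 7/8 = 0.8750
  3: TP=8, FN=2+2+1+3=8 → 8/16 = 0.5000
  4: TP=11, FN=0+1+0+0=1 → 11/12 = 0.9167
Macro-recall = mean = (0.3913 + 0.6316 + 0.8750 + 0.5000 + 0.9167) / 5 = 0.663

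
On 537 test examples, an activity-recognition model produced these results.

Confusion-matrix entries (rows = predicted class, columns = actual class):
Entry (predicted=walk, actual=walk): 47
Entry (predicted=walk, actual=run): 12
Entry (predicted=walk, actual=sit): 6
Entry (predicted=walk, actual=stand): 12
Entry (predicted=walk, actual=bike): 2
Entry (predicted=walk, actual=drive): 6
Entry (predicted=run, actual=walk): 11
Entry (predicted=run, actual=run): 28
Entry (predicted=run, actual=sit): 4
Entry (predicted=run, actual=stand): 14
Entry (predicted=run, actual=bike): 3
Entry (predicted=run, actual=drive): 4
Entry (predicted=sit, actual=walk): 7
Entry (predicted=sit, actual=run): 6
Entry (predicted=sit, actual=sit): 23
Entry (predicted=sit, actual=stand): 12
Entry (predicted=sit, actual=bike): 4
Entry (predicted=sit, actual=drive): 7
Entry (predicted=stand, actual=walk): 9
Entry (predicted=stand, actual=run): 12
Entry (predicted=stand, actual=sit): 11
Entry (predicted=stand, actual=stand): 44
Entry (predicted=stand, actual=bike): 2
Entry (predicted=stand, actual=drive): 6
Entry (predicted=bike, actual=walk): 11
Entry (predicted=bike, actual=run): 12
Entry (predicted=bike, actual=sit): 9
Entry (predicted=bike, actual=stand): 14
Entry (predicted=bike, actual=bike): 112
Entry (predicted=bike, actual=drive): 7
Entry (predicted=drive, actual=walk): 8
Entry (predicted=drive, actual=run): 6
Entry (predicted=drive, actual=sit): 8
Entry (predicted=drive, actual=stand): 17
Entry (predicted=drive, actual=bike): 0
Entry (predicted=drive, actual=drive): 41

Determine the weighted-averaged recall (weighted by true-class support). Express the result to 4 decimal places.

Per-class recall (TP/(TP+FN)):
  walk: TP=47, FN=11+7+9+11+8=46 → 47/93 = 0.50538
  run: TP=28, FN=12+6+12+12+6=48 → 28/76 = 0.36842
  sit: TP=23, FN=6+4+11+9+8=38 → 23/61 = 0.37705
  stand: TP=44, FN=12+14+12+14+17=69 → 44/113 = 0.38938
  bike: TP=112, FN=2+3+4+2+0=11 → 112/123 = 0.91057
  drive: TP=41, FN=6+4+7+6+7=30 → 41/71 = 0.57746
Weighted-recall = Σ (supportᵢ/N)·recallᵢ with N=537: (93/537)·0.50538 + (76/537)·0.36842 + (61/537)·0.37705 + (113/537)·0.38938 + (123/537)·0.91057 + (71/537)·0.57746 = 0.5493

0.5493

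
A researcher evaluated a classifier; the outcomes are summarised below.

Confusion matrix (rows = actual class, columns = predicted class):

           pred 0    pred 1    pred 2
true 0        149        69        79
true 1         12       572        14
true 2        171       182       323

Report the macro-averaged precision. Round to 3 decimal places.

Per-class precision (TP/(TP+FP)):
  0: TP=149, FP=12+171=183 → 149/332 = 0.4488
  1: TP=572, FP=69+182=251 → 572/823 = 0.6950
  2: TP=323, FP=79+14=93 → 323/416 = 0.7764
Macro-precision = mean = (0.4488 + 0.6950 + 0.7764) / 3 = 0.640

0.640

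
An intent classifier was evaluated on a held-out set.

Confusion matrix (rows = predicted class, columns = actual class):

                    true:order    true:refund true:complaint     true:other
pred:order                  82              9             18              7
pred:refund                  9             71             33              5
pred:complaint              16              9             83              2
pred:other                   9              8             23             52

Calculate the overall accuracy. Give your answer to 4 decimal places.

0.6606

Accuracy = trace / total = (82+71+83+52=288) / 436 = 288/436 = 0.6606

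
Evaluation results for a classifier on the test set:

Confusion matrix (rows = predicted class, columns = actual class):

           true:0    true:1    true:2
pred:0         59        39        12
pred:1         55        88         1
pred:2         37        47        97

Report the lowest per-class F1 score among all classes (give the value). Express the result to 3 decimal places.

Per-class F1 score (2·TP/(2·TP+FP+FN)):
  0: TP=59, FP=39+12=51, FN=55+37=92 → 118/261 = 0.4521
  1: TP=88, FP=55+1=56, FN=39+47=86 → 176/318 = 0.5535
  2: TP=97, FP=37+47=84, FN=12+1=13 → 194/291 = 0.6667
Lowest is class '0' with F1 score = 0.452.

0.452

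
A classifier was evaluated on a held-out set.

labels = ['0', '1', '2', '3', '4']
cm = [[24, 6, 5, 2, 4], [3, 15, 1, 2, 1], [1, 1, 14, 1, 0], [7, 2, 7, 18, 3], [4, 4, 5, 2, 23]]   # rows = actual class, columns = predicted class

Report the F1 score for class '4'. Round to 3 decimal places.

F1 score = 2·TP/(2·TP+FP+FN).
4: TP=23, FP=4+1+0+3=8, FN=4+4+5+2=15 → 46/69 = 0.6667

0.667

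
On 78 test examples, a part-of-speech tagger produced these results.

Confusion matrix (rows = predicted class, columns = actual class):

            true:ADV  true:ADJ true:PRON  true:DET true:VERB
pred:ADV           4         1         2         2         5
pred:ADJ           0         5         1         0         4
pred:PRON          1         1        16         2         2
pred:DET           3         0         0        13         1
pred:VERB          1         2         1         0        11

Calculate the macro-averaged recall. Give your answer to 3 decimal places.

0.609

Per-class recall (TP/(TP+FN)):
  ADV: TP=4, FN=0+1+3+1=5 → 4/9 = 0.4444
  ADJ: TP=5, FN=1+1+0+2=4 → 5/9 = 0.5556
  PRON: TP=16, FN=2+1+0+1=4 → 16/20 = 0.8000
  DET: TP=13, FN=2+0+2+0=4 → 13/17 = 0.7647
  VERB: TP=11, FN=5+4+2+1=12 → 11/23 = 0.4783
Macro-recall = mean = (0.4444 + 0.5556 + 0.8000 + 0.7647 + 0.4783) / 5 = 0.609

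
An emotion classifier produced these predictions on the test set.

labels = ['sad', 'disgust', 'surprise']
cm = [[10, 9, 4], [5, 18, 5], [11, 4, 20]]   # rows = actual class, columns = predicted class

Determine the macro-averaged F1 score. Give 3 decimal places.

0.548

Per-class F1 score (2·TP/(2·TP+FP+FN)):
  sad: TP=10, FP=5+11=16, FN=9+4=13 → 20/49 = 0.4082
  disgust: TP=18, FP=9+4=13, FN=5+5=10 → 36/59 = 0.6102
  surprise: TP=20, FP=4+5=9, FN=11+4=15 → 40/64 = 0.6250
Macro-F1 score = mean = (0.4082 + 0.6102 + 0.6250) / 3 = 0.548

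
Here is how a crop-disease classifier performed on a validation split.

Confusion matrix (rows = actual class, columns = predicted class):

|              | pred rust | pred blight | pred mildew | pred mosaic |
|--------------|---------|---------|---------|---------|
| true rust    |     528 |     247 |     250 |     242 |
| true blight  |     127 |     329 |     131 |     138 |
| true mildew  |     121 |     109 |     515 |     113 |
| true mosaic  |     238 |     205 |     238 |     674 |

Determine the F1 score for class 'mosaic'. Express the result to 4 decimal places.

0.5345

F1 score = 2·TP/(2·TP+FP+FN).
mosaic: TP=674, FP=242+138+113=493, FN=238+205+238=681 → 1348/2522 = 0.53450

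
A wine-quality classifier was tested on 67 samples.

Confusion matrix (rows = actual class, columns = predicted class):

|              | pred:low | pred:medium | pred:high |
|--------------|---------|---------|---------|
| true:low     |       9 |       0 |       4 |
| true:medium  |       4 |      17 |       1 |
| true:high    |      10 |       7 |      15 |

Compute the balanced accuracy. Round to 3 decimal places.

Balanced accuracy = mean of per-class recall.
  low: recall = 9/13 = 0.6923
  medium: recall = 17/22 = 0.7727
  high: recall = 15/32 = 0.4688
Mean = (0.6923 + 0.7727 + 0.4688) / 3 = 0.645

0.645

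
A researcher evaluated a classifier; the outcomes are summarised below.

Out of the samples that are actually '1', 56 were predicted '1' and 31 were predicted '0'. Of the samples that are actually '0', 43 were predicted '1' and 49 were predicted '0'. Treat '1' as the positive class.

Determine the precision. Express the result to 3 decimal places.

0.566

Precision = TP/(TP+FP) = 56/(56+43) = 56/99 = 0.566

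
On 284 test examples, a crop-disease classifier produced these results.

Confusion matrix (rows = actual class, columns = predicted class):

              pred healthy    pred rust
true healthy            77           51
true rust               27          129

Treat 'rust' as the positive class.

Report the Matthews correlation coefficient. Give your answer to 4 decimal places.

0.4425

MCC = (TP·TN − FP·FN) / √((TP+FP)(TP+FN)(TN+FP)(TN+FN))
Numerator = 129·77 − 51·27 = 8556
Denominator = √(180·156·128·104) = √373800960 = 19333.9329
MCC = 8556 / 19333.9329 = 0.4425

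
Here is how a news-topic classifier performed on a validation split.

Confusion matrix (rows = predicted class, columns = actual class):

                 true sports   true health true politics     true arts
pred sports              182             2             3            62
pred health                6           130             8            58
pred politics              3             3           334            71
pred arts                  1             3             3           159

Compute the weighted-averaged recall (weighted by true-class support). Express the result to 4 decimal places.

Per-class recall (TP/(TP+FN)):
  sports: TP=182, FN=6+3+1=10 → 182/192 = 0.94792
  health: TP=130, FN=2+3+3=8 → 130/138 = 0.94203
  politics: TP=334, FN=3+8+3=14 → 334/348 = 0.95977
  arts: TP=159, FN=62+58+71=191 → 159/350 = 0.45429
Weighted-recall = Σ (supportᵢ/N)·recallᵢ with N=1028: (192/1028)·0.94792 + (138/1028)·0.94203 + (348/1028)·0.95977 + (350/1028)·0.45429 = 0.7831

0.7831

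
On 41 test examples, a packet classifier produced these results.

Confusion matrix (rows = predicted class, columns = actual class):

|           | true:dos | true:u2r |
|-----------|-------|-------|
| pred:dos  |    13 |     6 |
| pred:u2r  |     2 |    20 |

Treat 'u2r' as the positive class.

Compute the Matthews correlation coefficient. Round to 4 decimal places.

0.6142

MCC = (TP·TN − FP·FN) / √((TP+FP)(TP+FN)(TN+FP)(TN+FN))
Numerator = 20·13 − 2·6 = 248
Denominator = √(22·26·15·19) = √163020 = 403.7574
MCC = 248 / 403.7574 = 0.6142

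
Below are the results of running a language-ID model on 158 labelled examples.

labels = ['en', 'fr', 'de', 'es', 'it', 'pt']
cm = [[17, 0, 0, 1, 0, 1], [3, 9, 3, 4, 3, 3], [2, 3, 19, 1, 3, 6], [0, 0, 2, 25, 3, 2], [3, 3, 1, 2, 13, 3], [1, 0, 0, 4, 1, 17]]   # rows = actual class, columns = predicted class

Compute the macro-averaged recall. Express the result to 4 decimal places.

Per-class recall (TP/(TP+FN)):
  en: TP=17, FN=0+0+1+0+1=2 → 17/19 = 0.89474
  fr: TP=9, FN=3+3+4+3+3=16 → 9/25 = 0.36000
  de: TP=19, FN=2+3+1+3+6=15 → 19/34 = 0.55882
  es: TP=25, FN=0+0+2+3+2=7 → 25/32 = 0.78125
  it: TP=13, FN=3+3+1+2+3=12 → 13/25 = 0.52000
  pt: TP=17, FN=1+0+0+4+1=6 → 17/23 = 0.73913
Macro-recall = mean = (0.89474 + 0.36000 + 0.55882 + 0.78125 + 0.52000 + 0.73913) / 6 = 0.6423

0.6423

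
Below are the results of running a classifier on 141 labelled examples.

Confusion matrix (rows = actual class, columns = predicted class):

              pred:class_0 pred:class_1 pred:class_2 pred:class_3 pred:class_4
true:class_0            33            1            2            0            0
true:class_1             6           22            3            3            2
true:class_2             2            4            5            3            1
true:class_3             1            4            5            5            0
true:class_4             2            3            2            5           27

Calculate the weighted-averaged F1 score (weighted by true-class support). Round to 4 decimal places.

Per-class F1 score (2·TP/(2·TP+FP+FN)):
  class_0: TP=33, FP=6+2+1+2=11, FN=1+2+0+0=3 → 66/80 = 0.82500
  class_1: TP=22, FP=1+4+4+3=12, FN=6+3+3+2=14 → 44/70 = 0.62857
  class_2: TP=5, FP=2+3+5+2=12, FN=2+4+3+1=10 → 10/32 = 0.31250
  class_3: TP=5, FP=0+3+3+5=11, FN=1+4+5+0=10 → 10/31 = 0.32258
  class_4: TP=27, FP=0+2+1+0=3, FN=2+3+2+5=12 → 54/69 = 0.78261
Weighted-F1 score = Σ (supportᵢ/N)·F1 scoreᵢ with N=141: (36/141)·0.82500 + (36/141)·0.62857 + (15/141)·0.31250 + (15/141)·0.32258 + (39/141)·0.78261 = 0.6552

0.6552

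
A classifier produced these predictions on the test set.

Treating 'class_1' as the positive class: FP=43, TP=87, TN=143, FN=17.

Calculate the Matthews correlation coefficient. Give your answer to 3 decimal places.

0.584

MCC = (TP·TN − FP·FN) / √((TP+FP)(TP+FN)(TN+FP)(TN+FN))
Numerator = 87·143 − 43·17 = 11710
Denominator = √(130·104·186·160) = √402355200 = 20058.7936
MCC = 11710 / 20058.7936 = 0.584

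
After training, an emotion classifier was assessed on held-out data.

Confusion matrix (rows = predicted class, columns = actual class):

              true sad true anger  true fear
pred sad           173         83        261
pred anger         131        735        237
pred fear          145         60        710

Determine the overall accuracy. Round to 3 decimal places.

0.638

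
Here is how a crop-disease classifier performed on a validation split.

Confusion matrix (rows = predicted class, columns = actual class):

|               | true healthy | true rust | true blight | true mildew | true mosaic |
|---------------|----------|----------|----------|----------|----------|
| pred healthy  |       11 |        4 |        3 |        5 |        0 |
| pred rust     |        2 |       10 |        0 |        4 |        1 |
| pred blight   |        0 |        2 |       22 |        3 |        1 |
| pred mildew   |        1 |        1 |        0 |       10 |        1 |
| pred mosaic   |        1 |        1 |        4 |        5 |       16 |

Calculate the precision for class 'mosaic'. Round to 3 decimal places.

0.593

precision = TP/(TP+FP).
mosaic: TP=16, FP=1+1+4+5=11 → 16/27 = 0.5926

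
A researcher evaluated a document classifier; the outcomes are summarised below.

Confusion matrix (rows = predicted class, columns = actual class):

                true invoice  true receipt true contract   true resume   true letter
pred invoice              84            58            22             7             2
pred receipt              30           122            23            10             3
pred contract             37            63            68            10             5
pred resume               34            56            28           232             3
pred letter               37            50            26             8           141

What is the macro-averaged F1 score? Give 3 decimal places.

0.539

Per-class F1 score (2·TP/(2·TP+FP+FN)):
  invoice: TP=84, FP=58+22+7+2=89, FN=30+37+34+37=138 → 168/395 = 0.4253
  receipt: TP=122, FP=30+23+10+3=66, FN=58+63+56+50=227 → 244/537 = 0.4544
  contract: TP=68, FP=37+63+10+5=115, FN=22+23+28+26=99 → 136/350 = 0.3886
  resume: TP=232, FP=34+56+28+3=121, FN=7+10+10+8=35 → 464/620 = 0.7484
  letter: TP=141, FP=37+50+26+8=121, FN=2+3+5+3=13 → 282/416 = 0.6779
Macro-F1 score = mean = (0.4253 + 0.4544 + 0.3886 + 0.7484 + 0.6779) / 5 = 0.539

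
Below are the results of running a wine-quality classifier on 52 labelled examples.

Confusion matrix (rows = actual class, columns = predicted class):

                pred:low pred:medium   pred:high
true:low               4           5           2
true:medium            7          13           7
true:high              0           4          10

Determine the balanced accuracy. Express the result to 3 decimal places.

Balanced accuracy = mean of per-class recall.
  low: recall = 4/11 = 0.3636
  medium: recall = 13/27 = 0.4815
  high: recall = 10/14 = 0.7143
Mean = (0.3636 + 0.4815 + 0.7143) / 3 = 0.520

0.520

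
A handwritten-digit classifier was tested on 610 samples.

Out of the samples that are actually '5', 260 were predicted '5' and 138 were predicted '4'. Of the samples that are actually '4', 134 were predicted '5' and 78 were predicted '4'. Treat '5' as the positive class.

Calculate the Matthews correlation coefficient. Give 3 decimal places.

MCC = (TP·TN − FP·FN) / √((TP+FP)(TP+FN)(TN+FP)(TN+FN))
Numerator = 260·78 − 134·138 = 1788
Denominator = √(394·398·212·216) = √7180735104 = 84739.2182
MCC = 1788 / 84739.2182 = 0.021

0.021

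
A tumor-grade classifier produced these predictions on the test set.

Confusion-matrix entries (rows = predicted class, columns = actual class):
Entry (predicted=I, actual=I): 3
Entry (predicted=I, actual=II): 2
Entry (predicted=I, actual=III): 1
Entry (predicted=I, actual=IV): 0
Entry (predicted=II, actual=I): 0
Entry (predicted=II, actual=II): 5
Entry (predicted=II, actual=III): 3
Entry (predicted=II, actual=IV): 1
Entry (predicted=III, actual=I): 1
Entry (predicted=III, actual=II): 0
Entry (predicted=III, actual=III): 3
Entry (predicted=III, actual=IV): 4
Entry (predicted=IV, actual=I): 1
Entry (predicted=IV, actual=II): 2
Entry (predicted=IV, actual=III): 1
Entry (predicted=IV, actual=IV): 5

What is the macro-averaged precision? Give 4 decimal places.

0.4965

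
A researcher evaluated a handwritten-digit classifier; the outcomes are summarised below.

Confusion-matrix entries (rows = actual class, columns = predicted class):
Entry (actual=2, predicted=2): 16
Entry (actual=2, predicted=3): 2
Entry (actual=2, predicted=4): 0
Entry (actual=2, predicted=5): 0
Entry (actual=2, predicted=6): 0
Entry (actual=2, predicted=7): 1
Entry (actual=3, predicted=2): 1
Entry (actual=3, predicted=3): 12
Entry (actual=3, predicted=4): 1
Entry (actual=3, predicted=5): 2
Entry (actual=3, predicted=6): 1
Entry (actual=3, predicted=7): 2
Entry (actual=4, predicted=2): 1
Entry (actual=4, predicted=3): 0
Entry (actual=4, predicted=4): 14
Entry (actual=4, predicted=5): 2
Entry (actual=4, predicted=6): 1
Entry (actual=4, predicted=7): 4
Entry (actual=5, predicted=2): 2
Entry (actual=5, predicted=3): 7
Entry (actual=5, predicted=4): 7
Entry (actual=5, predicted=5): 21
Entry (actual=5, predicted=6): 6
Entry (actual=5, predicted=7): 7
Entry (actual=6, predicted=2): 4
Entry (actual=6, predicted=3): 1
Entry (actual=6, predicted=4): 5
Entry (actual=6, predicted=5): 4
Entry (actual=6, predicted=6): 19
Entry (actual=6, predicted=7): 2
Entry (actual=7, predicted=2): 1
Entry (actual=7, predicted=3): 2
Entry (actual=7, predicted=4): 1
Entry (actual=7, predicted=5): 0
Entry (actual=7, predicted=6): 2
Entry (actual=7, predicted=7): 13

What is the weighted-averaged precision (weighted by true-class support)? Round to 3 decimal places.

0.612

Per-class precision (TP/(TP+FP)):
  2: TP=16, FP=1+1+2+4+1=9 → 16/25 = 0.6400
  3: TP=12, FP=2+0+7+1+2=12 → 12/24 = 0.5000
  4: TP=14, FP=0+1+7+5+1=14 → 14/28 = 0.5000
  5: TP=21, FP=0+2+2+4+0=8 → 21/29 = 0.7241
  6: TP=19, FP=0+1+1+6+2=10 → 19/29 = 0.6552
  7: TP=13, FP=1+2+4+7+2=16 → 13/29 = 0.4483
Weighted-precision = Σ (supportᵢ/N)·precisionᵢ with N=164: (19/164)·0.6400 + (19/164)·0.5000 + (22/164)·0.5000 + (50/164)·0.7241 + (35/164)·0.6552 + (19/164)·0.4483 = 0.612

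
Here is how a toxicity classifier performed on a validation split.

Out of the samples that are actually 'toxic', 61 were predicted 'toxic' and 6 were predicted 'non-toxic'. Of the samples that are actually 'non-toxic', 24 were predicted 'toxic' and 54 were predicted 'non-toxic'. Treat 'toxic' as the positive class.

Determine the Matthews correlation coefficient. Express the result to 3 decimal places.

0.610

MCC = (TP·TN − FP·FN) / √((TP+FP)(TP+FN)(TN+FP)(TN+FN))
Numerator = 61·54 − 24·6 = 3150
Denominator = √(85·67·78·60) = √26652600 = 5162.6156
MCC = 3150 / 5162.6156 = 0.610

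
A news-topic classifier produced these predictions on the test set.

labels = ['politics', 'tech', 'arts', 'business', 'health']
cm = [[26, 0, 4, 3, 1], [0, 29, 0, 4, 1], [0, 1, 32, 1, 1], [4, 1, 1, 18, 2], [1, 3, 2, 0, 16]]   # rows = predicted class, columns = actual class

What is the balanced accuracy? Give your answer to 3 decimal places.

Balanced accuracy = mean of per-class recall.
  politics: recall = 26/31 = 0.8387
  tech: recall = 29/34 = 0.8529
  arts: recall = 32/39 = 0.8205
  business: recall = 18/26 = 0.6923
  health: recall = 16/21 = 0.7619
Mean = (0.8387 + 0.8529 + 0.8205 + 0.6923 + 0.7619) / 5 = 0.793

0.793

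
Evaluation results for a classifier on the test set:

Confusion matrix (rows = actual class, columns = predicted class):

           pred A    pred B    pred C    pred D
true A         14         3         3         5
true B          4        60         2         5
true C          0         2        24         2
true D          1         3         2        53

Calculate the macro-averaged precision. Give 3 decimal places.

Per-class precision (TP/(TP+FP)):
  A: TP=14, FP=4+0+1=5 → 14/19 = 0.7368
  B: TP=60, FP=3+2+3=8 → 60/68 = 0.8824
  C: TP=24, FP=3+2+2=7 → 24/31 = 0.7742
  D: TP=53, FP=5+5+2=12 → 53/65 = 0.8154
Macro-precision = mean = (0.7368 + 0.8824 + 0.7742 + 0.8154) / 4 = 0.802

0.802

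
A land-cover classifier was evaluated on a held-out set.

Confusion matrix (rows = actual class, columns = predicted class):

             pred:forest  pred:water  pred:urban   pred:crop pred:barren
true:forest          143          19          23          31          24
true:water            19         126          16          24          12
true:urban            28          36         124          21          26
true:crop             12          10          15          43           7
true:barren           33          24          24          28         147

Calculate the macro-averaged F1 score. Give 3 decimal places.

Per-class F1 score (2·TP/(2·TP+FP+FN)):
  forest: TP=143, FP=19+28+12+33=92, FN=19+23+31+24=97 → 286/475 = 0.6021
  water: TP=126, FP=19+36+10+24=89, FN=19+16+24+12=71 → 252/412 = 0.6117
  urban: TP=124, FP=23+16+15+24=78, FN=28+36+21+26=111 → 248/437 = 0.5675
  crop: TP=43, FP=31+24+21+28=104, FN=12+10+15+7=44 → 86/234 = 0.3675
  barren: TP=147, FP=24+12+26+7=69, FN=33+24+24+28=109 → 294/472 = 0.6229
Macro-F1 score = mean = (0.6021 + 0.6117 + 0.5675 + 0.3675 + 0.6229) / 5 = 0.554

0.554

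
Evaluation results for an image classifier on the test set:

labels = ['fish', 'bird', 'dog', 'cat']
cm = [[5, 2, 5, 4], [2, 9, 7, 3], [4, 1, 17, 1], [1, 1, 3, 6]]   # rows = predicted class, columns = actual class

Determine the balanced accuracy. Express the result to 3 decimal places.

Balanced accuracy = mean of per-class recall.
  fish: recall = 5/12 = 0.4167
  bird: recall = 9/13 = 0.6923
  dog: recall = 17/32 = 0.5313
  cat: recall = 6/14 = 0.4286
Mean = (0.4167 + 0.6923 + 0.5313 + 0.4286) / 4 = 0.517

0.517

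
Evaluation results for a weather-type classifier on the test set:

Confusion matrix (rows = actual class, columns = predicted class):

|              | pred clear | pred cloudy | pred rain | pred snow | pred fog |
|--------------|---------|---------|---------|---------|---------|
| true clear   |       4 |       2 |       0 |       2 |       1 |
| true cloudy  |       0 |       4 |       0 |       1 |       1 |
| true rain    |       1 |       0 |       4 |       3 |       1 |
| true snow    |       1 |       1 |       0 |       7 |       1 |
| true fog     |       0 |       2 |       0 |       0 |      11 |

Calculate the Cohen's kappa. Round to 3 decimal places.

Observed agreement pₒ = trace/N = 30/47 = 0.6383
Expected agreement pₑ = Σ (rowᵢ·colᵢ)/N² = (9·6 + 6·9 + 9·4 + 10·13 + 13·15)/47² = 0.2123
κ = (pₒ − pₑ)/(1 − pₑ) = (0.6383 − 0.2123)/(1 − 0.2123) = 0.541

0.541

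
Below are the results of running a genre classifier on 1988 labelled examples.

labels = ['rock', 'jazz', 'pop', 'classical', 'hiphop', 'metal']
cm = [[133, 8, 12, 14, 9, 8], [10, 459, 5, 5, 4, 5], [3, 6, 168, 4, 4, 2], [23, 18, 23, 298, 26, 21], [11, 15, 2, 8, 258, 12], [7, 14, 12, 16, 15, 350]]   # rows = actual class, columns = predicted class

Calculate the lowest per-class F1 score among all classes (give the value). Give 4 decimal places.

Per-class F1 score (2·TP/(2·TP+FP+FN)):
  rock: TP=133, FP=10+3+23+11+7=54, FN=8+12+14+9+8=51 → 266/371 = 0.71698
  jazz: TP=459, FP=8+6+18+15+14=61, FN=10+5+5+4+5=29 → 918/1008 = 0.91071
  pop: TP=168, FP=12+5+23+2+12=54, FN=3+6+4+4+2=19 → 336/409 = 0.82152
  classical: TP=298, FP=14+5+4+8+16=47, FN=23+18+23+26+21=111 → 596/754 = 0.79045
  hiphop: TP=258, FP=9+4+4+26+15=58, FN=11+15+2+8+12=48 → 516/622 = 0.82958
  metal: TP=350, FP=8+5+2+21+12=48, FN=7+14+12+16+15=64 → 700/812 = 0.86207
Lowest is class 'rock' with F1 score = 0.7170.

0.7170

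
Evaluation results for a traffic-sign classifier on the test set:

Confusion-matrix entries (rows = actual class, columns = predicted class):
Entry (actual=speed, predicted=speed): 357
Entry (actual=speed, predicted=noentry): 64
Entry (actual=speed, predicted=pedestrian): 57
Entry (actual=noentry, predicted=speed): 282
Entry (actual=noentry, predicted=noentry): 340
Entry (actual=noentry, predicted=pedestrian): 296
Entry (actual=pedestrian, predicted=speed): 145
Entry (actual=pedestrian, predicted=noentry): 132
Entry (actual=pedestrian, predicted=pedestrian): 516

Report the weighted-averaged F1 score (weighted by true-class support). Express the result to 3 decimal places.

0.545

Per-class F1 score (2·TP/(2·TP+FP+FN)):
  speed: TP=357, FP=282+145=427, FN=64+57=121 → 714/1262 = 0.5658
  noentry: TP=340, FP=64+132=196, FN=282+296=578 → 680/1454 = 0.4677
  pedestrian: TP=516, FP=57+296=353, FN=145+132=277 → 1032/1662 = 0.6209
Weighted-F1 score = Σ (supportᵢ/N)·F1 scoreᵢ with N=2189: (478/2189)·0.5658 + (918/2189)·0.4677 + (793/2189)·0.6209 = 0.545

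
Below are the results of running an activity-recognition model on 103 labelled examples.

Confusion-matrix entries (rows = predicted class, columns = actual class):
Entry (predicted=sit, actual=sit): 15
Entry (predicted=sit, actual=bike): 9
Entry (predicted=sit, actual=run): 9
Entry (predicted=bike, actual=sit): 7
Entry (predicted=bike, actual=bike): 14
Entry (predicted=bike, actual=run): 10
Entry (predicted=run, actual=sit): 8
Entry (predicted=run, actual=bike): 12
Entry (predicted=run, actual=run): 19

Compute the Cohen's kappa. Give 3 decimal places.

0.197

Observed agreement pₒ = trace/N = 48/103 = 0.4660
Expected agreement pₑ = Σ (rowᵢ·colᵢ)/N² = (30·33 + 35·31 + 38·39)/103² = 0.3353
κ = (pₒ − pₑ)/(1 − pₑ) = (0.4660 − 0.3353)/(1 − 0.3353) = 0.197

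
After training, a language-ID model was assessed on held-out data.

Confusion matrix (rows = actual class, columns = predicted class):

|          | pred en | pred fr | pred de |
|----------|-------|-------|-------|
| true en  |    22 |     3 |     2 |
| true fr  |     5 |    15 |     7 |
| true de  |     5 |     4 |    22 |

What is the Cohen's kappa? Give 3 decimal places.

Observed agreement pₒ = trace/N = 59/85 = 0.6941
Expected agreement pₑ = Σ (rowᵢ·colᵢ)/N² = (27·32 + 27·22 + 31·31)/85² = 0.3348
κ = (pₒ − pₑ)/(1 − pₑ) = (0.6941 − 0.3348)/(1 − 0.3348) = 0.540

0.540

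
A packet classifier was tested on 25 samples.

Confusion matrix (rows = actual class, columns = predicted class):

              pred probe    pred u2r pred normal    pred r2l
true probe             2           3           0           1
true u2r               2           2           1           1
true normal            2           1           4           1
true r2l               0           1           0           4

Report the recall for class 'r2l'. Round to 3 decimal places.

Treat 'r2l' as positive and all other classes as negative.
recall = TP/(TP+FN).
r2l: TP=4, FN=0+1+0=1 → 4/5 = 0.8000

0.800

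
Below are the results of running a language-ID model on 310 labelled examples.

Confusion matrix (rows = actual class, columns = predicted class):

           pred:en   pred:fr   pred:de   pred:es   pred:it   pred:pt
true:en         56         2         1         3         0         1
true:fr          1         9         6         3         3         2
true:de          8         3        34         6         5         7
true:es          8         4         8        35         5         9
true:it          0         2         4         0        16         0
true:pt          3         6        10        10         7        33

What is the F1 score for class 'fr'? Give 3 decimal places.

0.360

One-vs-rest for 'fr': TP = diagonal; FP = other classes predicted 'fr'; FN = 'fr' predicted as other.
F1 score = 2·TP/(2·TP+FP+FN).
fr: TP=9, FP=2+3+4+2+6=17, FN=1+6+3+3+2=15 → 18/50 = 0.3600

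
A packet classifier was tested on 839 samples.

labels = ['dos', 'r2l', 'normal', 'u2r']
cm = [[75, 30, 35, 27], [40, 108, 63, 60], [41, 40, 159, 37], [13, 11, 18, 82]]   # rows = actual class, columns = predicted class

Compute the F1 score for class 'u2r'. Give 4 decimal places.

0.4970

F1 score = 2·TP/(2·TP+FP+FN).
u2r: TP=82, FP=27+60+37=124, FN=13+11+18=42 → 164/330 = 0.49697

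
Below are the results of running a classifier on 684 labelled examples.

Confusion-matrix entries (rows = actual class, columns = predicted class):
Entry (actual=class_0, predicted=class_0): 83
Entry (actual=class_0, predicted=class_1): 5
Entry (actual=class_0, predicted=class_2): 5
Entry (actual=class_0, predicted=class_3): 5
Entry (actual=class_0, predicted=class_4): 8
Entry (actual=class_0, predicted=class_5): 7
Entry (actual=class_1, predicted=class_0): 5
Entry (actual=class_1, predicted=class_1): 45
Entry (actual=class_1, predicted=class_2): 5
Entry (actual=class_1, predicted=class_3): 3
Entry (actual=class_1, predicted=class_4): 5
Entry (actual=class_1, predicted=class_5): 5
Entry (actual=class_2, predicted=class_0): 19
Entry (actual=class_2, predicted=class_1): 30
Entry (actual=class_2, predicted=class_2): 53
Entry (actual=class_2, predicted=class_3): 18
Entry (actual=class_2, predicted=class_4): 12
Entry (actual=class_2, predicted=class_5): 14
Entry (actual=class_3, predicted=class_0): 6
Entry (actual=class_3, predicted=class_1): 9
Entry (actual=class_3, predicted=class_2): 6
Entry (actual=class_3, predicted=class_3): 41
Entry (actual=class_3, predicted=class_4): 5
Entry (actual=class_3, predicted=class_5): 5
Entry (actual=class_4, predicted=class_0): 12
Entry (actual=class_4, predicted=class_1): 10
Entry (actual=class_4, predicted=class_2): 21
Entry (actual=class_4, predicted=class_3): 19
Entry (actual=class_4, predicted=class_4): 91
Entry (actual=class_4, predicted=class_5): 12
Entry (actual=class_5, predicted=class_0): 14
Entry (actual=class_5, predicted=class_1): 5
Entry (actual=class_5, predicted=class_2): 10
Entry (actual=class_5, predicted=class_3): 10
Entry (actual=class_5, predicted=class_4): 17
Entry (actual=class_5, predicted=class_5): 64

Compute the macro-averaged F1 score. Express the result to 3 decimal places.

0.544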